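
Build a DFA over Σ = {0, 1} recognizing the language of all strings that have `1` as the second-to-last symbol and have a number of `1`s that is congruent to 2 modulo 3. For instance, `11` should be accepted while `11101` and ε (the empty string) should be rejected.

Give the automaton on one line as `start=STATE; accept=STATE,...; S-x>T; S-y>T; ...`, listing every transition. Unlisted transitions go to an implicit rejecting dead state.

start=S0; accept=S3,S5; S0-0>S0; S0-1>S1; S1-0>S2; S1-1>S3; S2-0>S2; S2-1>S4; S3-0>S5; S3-1>S0; S4-0>S5; S4-1>S0; S5-0>S6; S5-1>S0; S6-0>S6; S6-1>S0

Handle the two conditions separately and then intersect. The first has 7 states tracking the last 2 symbols read; the second has 3 states tracking the count of `1`s modulo 3. A product state is a pair (one from each), accepting exactly when both do. Minimizing collapses redundant product states.
        0   1  
>  S0   S0  S1 
   S1   S2  S3 
   S2   S2  S4 
 * S3   S5  S0 
   S4   S5  S0 
 * S5   S6  S0 
   S6   S6  S0 
(> = start, * = accepting)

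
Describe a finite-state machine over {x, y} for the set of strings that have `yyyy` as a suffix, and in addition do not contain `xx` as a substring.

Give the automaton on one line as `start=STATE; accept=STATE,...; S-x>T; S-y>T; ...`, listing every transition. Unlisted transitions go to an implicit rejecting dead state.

start=A; accept=I; A-x>B; A-y>C; B-x>D; B-y>C; C-x>B; C-y>E; D-x>D; D-y>F; E-x>B; E-y>G; F-x>D; F-y>H; G-x>B; G-y>I; H-x>D; H-y>J; I-x>B; I-y>I; J-x>D; J-y>K; K-x>D; K-y>K

Build one automaton per condition and run them in lockstep. One (5 states) tracks how much of the suffix `yyyy` has currently been matched; the other (3 states) tracks partial matches of the forbidden pattern `xx`. Each combined state is a pair, one component from each; accept when both components accept.
An 11-state machine:
       x  y 
>  A   B  C 
   B   D  C 
   C   B  E 
   D   D  F 
   E   B  G 
   F   D  H 
   G   B  I 
   H   D  J 
 * I   B  I 
   J   D  K 
   K   D  K 
(> = start, * = accepting)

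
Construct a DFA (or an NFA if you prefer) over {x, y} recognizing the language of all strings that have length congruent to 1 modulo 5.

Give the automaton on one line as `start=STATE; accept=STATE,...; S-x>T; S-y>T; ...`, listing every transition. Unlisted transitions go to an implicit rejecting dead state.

Only the length mod 5 matters, so use a 5-cycle: from any state, every input symbol moves to the next state, wrapping q4 back to q0. Mark q1 accepting.
With 5 states:
        x   y  
>  q0   q1  q1 
 * q1   q2  q2 
   q2   q3  q3 
   q3   q4  q4 
   q4   q0  q0 
(> = start, * = accepting)

start=q0; accept=q1; q0-x>q1; q0-y>q1; q1-x>q2; q1-y>q2; q2-x>q3; q2-y>q3; q3-x>q4; q3-y>q4; q4-x>q0; q4-y>q0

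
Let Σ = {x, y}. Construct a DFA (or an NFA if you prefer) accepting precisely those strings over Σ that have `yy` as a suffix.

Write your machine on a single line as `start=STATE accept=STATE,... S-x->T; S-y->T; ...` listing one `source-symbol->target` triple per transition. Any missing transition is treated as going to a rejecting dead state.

Let each state record the length of the longest suffix of the input read so far that is also a prefix of `yy`. q1 means the last symbol is `y`; q2 means the last 2 symbols are `yy`. Accept only at q2, where the string currently ends in `yy`.
A 3-state machine:
        x   y  
>  q0   q0  q1 
   q1   q0  q2 
 * q2   q0  q2 
(> = start, * = accepting)

start=q0; accept=q2; q0-x->q0; q0-y->q1; q1-x->q0; q1-y->q2; q2-x->q0; q2-y->q2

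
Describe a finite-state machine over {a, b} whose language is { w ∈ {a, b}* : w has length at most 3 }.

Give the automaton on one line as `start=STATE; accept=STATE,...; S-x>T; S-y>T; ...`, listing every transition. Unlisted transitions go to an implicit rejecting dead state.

Count input length up to 4: every symbol moves from q0 toward q4, which means 'more than 3' and absorbs. Accept from {q0, q1, q2, q3}.
A 5-state machine:
        a   b  
>* q0   q1  q1 
 * q1   q2  q2 
 * q2   q3  q3 
 * q3   q4  q4 
   q4   q4  q4 
(> = start, * = accepting)

start=q0; accept=q0,q1,q2,q3; q0-a>q1; q0-b>q1; q1-a>q2; q1-b>q2; q2-a>q3; q2-b>q3; q3-a>q4; q3-b>q4; q4-a>q4; q4-b>q4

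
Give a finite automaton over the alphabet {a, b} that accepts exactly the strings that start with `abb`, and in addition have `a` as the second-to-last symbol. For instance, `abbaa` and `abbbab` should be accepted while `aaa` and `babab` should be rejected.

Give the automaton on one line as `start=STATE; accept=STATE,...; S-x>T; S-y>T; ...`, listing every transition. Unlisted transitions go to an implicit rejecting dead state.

start=q0; accept=q6,q7; q0-a>q1; q0-b>q2; q1-a>q2; q1-b>q3; q2-a>q2; q2-b>q2; q3-a>q2; q3-b>q4; q4-a>q5; q4-b>q4; q5-a>q6; q5-b>q7; q6-a>q6; q6-b>q7; q7-a>q5; q7-b>q4

Build one automaton per condition and run them in lockstep. One (5 states) tracks whether the input so far still matches the prefix `abb`; the other (7 states) tracks the last 2 symbols read. Each combined state is a pair, one component from each; accept when both components accept. Minimizing collapses redundant product states.
An 8-state machine:
        a   b  
>  q0   q1  q2 
   q1   q2  q3 
   q2   q2  q2 
   q3   q2  q4 
   q4   q5  q4 
   q5   q6  q7 
 * q6   q6  q7 
 * q7   q5  q4 
(> = start, * = accepting)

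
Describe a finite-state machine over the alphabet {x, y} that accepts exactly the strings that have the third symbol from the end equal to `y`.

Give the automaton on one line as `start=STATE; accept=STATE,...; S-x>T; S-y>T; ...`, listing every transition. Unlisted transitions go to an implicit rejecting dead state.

start=s0; accept=s11,s12,s13,s14; s0-x>s1; s0-y>s2; s1-x>s3; s1-y>s4; s2-x>s5; s2-y>s6; s3-x>s7; s3-y>s8; s4-x>s9; s4-y>s10; s5-x>s11; s5-y>s12; s6-x>s13; s6-y>s14; s7-x>s7; s7-y>s8; s8-x>s9; s8-y>s10; s9-x>s11; s9-y>s12; s10-x>s13; s10-y>s14; s11-x>s7; s11-y>s8; s12-x>s9; s12-y>s10; s13-x>s11; s13-y>s12; s14-x>s13; s14-y>s14

Because acceptance depends on a position counted from the end, the machine has to buffer the most recent 3 symbols. Make each state the string of the last up-to-3 symbols read; on input `x` shift the window left and append `x`. Accept when the buffered window has length 3 and begins with `y`.
With 15 states:
          x    y  
>  s0     s1   s2 
   s1     s3   s4 
   s2     s5   s6 
   s3     s7   s8 
   s4     s9  s10 
   s5    s11  s12 
   s6    s13  s14 
   s7     s7   s8 
   s8     s9  s10 
   s9    s11  s12 
   s10   s13  s14 
 * s11    s7   s8 
 * s12    s9  s10 
 * s13   s11  s12 
 * s14   s13  s14 
(> = start, * = accepting)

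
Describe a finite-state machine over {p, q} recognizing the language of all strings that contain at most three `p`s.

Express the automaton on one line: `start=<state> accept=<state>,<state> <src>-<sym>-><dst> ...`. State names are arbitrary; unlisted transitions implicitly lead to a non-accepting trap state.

start=s0 accept=s0,s1,s2,s3 s0-p->s1 s0-q->s0 s1-p->s2 s1-q->s1 s2-p->s3 s2-q->s2 s3-p->s4 s3-q->s3 s4-p->s4 s4-q->s4

Only the number of `p`s matters, and only up to 4. Make a chain s0 → s1 → s2 → s3 → s4 advanced by each `p` (with s4 absorbing); every other symbol self-loops. The accepting set is {s0, s1, s2, s3}.
A 5-state machine:
        p   q  
>* s0   s1  s0 
 * s1   s2  s1 
 * s2   s3  s2 
 * s3   s4  s3 
   s4   s4  s4 
(> = start, * = accepting)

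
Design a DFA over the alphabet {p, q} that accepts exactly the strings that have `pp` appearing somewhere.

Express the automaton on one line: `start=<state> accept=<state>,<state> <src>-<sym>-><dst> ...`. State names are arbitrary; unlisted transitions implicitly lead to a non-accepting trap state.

start=s0 accept=s2 s0-p->s1 s0-q->s0 s1-p->s2 s1-q->s0 s2-p->s2 s2-q->s2

States s0..s1 record the length of the longest prefix of `pp` that matches the current input suffix. Reaching s2 means `pp` has been seen, and we stay there forever. Accept from s2.
3 states suffice.
        p   q  
>  s0   s1  s0 
   s1   s2  s0 
 * s2   s2  s2 
(> = start, * = accepting)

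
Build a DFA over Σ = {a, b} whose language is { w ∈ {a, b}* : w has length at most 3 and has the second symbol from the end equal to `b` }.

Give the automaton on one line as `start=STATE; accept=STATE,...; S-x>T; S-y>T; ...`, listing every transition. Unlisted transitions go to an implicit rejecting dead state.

start=s0; accept=s5,s6,s9,s10; s0-a>s1; s0-b>s2; s1-a>s3; s1-b>s4; s2-a>s5; s2-b>s6; s3-a>s7; s3-b>s8; s4-a>s9; s4-b>s10; s5-a>s7; s5-b>s8; s6-a>s9; s6-b>s10; s7-a>s11; s7-b>s12; s8-a>s13; s8-b>s14; s9-a>s11; s9-b>s12; s10-a>s13; s10-b>s14; s11-a>s11; s11-b>s12; s12-a>s13; s12-b>s14; s13-a>s11; s13-b>s12; s14-a>s13; s14-b>s14

Build one automaton per condition and run them in lockstep. One (5 states) tracks the input length, saturating at 4; the other (7 states) tracks the last 2 symbols read. Each combined state is a pair, one component from each; accept when both components accept.
          a    b  
>  s0     s1   s2 
   s1     s3   s4 
   s2     s5   s6 
   s3     s7   s8 
   s4     s9  s10 
 * s5     s7   s8 
 * s6     s9  s10 
   s7    s11  s12 
   s8    s13  s14 
 * s9    s11  s12 
 * s10   s13  s14 
   s11   s11  s12 
   s12   s13  s14 
   s13   s11  s12 
   s14   s13  s14 
(> = start, * = accepting)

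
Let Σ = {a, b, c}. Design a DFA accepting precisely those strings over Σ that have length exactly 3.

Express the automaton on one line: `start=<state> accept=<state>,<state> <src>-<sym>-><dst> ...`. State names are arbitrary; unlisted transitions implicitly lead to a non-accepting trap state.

We only need to distinguish lengths 0, 1, …, 3, and '>3'. Chain q0 → q1 → q2 → q3 → q4 on every symbol, with q4 looping. Accepting states: {q3}.
A 5-state machine:
        a   b   c  
>  q0   q1  q1  q1 
   q1   q2  q2  q2 
   q2   q3  q3  q3 
 * q3   q4  q4  q4 
   q4   q4  q4  q4 
(> = start, * = accepting)

start=q0 accept=q3 q0-a->q1 q0-b->q1 q0-c->q1 q1-a->q2 q1-b->q2 q1-c->q2 q2-a->q3 q2-b->q3 q2-c->q3 q3-a->q4 q3-b->q4 q3-c->q4 q4-a->q4 q4-b->q4 q4-c->q4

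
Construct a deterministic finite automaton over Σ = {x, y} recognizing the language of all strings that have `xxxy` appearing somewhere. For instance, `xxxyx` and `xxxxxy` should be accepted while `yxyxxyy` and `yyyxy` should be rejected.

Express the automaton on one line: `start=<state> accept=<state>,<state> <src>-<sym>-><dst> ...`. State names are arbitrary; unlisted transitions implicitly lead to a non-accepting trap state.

start=q0 accept=q4 q0-x->q1 q0-y->q0 q1-x->q2 q1-y->q0 q2-x->q3 q2-y->q0 q3-x->q3 q3-y->q4 q4-x->q4 q4-y->q4

Track how much of `xxxy` has been matched so far: state q0 is no progress, q4 is the absorbing accept state reached once `xxxy` has occurred. Intermediate states record partial matches; on a mismatch, fall back to the longest reusable overlap.
        x   y  
>  q0   q1  q0 
   q1   q2  q0 
   q2   q3  q0 
   q3   q3  q4 
 * q4   q4  q4 
(> = start, * = accepting)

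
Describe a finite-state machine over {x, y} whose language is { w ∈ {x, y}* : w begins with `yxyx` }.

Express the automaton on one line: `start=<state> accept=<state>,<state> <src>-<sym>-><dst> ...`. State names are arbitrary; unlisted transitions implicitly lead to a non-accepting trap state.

Check the first 4 symbols one by one: S0 through S3 record how many have matched `yxyx` so far; any wrong symbol goes to the dead state S5. After all 4 match we enter the accepting sink S4.
With 6 states:
        x   y  
>  S0   S5  S1 
   S1   S2  S5 
   S2   S5  S3 
   S3   S4  S5 
 * S4   S4  S4 
   S5   S5  S5 
(> = start, * = accepting)

start=S0 accept=S4 S0-x->S5 S0-y->S1 S1-x->S2 S1-y->S5 S2-x->S5 S2-y->S3 S3-x->S4 S3-y->S5 S4-x->S4 S4-y->S4 S5-x->S5 S5-y->S5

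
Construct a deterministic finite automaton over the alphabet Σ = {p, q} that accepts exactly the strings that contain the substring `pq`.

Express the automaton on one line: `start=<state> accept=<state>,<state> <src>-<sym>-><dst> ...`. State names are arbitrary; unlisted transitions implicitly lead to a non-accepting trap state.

start=s0 accept=s2 s0-p->s1 s0-q->s0 s1-p->s1 s1-q->s2 s2-p->s2 s2-q->s2

States s0..s1 record the length of the longest prefix of `pq` that matches the current input suffix. Reaching s2 means `pq` has been seen, and we stay there forever. Accept from s2.
With 3 states:
        p   q  
>  s0   s1  s0 
   s1   s1  s2 
 * s2   s2  s2 
(> = start, * = accepting)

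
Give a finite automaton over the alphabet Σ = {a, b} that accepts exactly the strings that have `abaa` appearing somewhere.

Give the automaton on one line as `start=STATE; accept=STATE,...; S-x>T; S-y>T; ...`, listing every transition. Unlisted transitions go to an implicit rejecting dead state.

start=q0; accept=q4; q0-a>q1; q0-b>q0; q1-a>q1; q1-b>q2; q2-a>q3; q2-b>q0; q3-a>q4; q3-b>q2; q4-a>q4; q4-b>q4

Track how much of `abaa` has been matched so far: state q0 is no progress, q4 is the absorbing accept state reached once `abaa` has occurred. Intermediate states record partial matches; on a mismatch, fall back to the longest reusable overlap.
5 states suffice.
        a   b  
>  q0   q1  q0 
   q1   q1  q2 
   q2   q3  q0 
   q3   q4  q2 
 * q4   q4  q4 
(> = start, * = accepting)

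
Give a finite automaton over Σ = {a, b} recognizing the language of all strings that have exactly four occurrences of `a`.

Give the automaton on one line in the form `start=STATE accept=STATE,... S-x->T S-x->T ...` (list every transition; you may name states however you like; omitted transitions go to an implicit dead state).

start=s0 accept=s4 s0-a->s1 s0-b->s0 s1-a->s2 s1-b->s1 s2-a->s3 s2-b->s2 s3-a->s4 s3-b->s3 s4-a->s5 s4-b->s4 s5-a->s5 s5-b->s5

Count `a`s, saturating at 5: states s0 through s4 mean 0 through 4 `a`s seen; s5 means more than 4. Each `a` increments (capped at s5); other symbols loop. Accept from {s4}.
        a   b  
>  s0   s1  s0 
   s1   s2  s1 
   s2   s3  s2 
   s3   s4  s3 
 * s4   s5  s4 
   s5   s5  s5 
(> = start, * = accepting)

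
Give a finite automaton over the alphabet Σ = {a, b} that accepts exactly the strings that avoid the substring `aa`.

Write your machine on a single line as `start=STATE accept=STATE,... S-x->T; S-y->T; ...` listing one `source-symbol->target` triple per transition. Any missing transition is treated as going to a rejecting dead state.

start=q0; accept=q0,q1; q0-a->q1; q0-b->q0; q1-a->q2; q1-b->q0; q2-a->q2; q2-b->q2

Track partial matches of the forbidden pattern `aa`. State q2 is a dead state reached once `aa` has occurred; every other state accepts. q0 means no part of `aa` is currently matched.
With 3 states:
        a   b  
>* q0   q1  q0 
 * q1   q2  q0 
   q2   q2  q2 
(> = start, * = accepting)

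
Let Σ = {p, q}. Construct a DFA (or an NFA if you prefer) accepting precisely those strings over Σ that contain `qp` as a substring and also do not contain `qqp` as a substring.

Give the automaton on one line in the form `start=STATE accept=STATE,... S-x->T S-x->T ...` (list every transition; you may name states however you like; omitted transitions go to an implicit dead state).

start=s0 accept=s2,s4,s6 s0-p->s0 s0-q->s1 s1-p->s2 s1-q->s3 s2-p->s2 s2-q->s4 s3-p->s5 s3-q->s3 s4-p->s2 s4-q->s6 s5-p->s5 s5-q->s5 s6-p->s5 s6-q->s6

Run two small machines in parallel and take their product. One (3 states) tracks whether and how much of `qp` has been seen; the other (4 states) tracks partial matches of the forbidden pattern `qqp`. Each combined state is a pair, one component from each; accept when both components accept.
A 7-state machine:
        p   q  
>  s0   s0  s1 
   s1   s2  s3 
 * s2   s2  s4 
   s3   s5  s3 
 * s4   s2  s6 
   s5   s5  s5 
 * s6   s5  s6 
(> = start, * = accepting)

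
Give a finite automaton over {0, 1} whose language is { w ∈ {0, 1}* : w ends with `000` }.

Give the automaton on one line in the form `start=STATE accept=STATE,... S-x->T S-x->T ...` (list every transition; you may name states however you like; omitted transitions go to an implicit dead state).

start=s0 accept=s3 s0-0->s1 s0-1->s0 s1-0->s2 s1-1->s0 s2-0->s3 s2-1->s0 s3-0->s3 s3-1->s0

Remember how much of `000` the current input suffix matches. State s0 means no match yet; s1 means the last symbol is `0`; s2 means the last 2 symbols are `00`; s3 means the last 3 symbols are `000`. Only s3 accepts. On a mismatch, fall back to the longest proper suffix that is still a prefix of `000`.
With 4 states:
        0   1  
>  s0   s1  s0 
   s1   s2  s0 
   s2   s3  s0 
 * s3   s3  s0 
(> = start, * = accepting)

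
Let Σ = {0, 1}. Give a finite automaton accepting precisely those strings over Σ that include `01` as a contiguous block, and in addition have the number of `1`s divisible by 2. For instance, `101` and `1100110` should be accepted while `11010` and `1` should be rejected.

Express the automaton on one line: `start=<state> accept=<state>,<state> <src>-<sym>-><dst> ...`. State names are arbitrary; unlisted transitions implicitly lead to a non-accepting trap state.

Build one automaton per condition and run them in lockstep. One (3 states) tracks whether and how much of `01` has been seen; the other (2 states) tracks the count of `1`s modulo 2. Each combined state is a pair, one component from each; accept when both components accept.
With 6 states:
        0   1  
>  q0   q1  q2 
   q1   q1  q3 
   q2   q4  q0 
   q3   q3  q5 
   q4   q4  q5 
 * q5   q5  q3 
(> = start, * = accepting)

start=q0 accept=q5 q0-0->q1 q0-1->q2 q1-0->q1 q1-1->q3 q2-0->q4 q2-1->q0 q3-0->q3 q3-1->q5 q4-0->q4 q4-1->q5 q5-0->q5 q5-1->q3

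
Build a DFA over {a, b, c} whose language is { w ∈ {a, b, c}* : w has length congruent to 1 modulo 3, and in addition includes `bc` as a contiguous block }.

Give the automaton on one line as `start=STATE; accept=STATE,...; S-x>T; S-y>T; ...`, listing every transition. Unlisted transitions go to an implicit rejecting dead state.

Run two small machines in parallel and take their product. One (3 states) tracks the input length modulo 3; the other (3 states) tracks whether and how much of `bc` has been seen. Each combined state is a pair, one component from each; accept when both components accept.
A 9-state machine:
        a   b   c  
>  S0   S1  S2  S1 
   S1   S3  S4  S3 
   S2   S3  S4  S5 
   S3   S0  S6  S0 
   S4   S0  S6  S7 
   S5   S7  S7  S7 
   S6   S1  S2  S8 
   S7   S8  S8  S8 
 * S8   S5  S5  S5 
(> = start, * = accepting)

start=S0; accept=S8; S0-a>S1; S0-b>S2; S0-c>S1; S1-a>S3; S1-b>S4; S1-c>S3; S2-a>S3; S2-b>S4; S2-c>S5; S3-a>S0; S3-b>S6; S3-c>S0; S4-a>S0; S4-b>S6; S4-c>S7; S5-a>S7; S5-b>S7; S5-c>S7; S6-a>S1; S6-b>S2; S6-c>S8; S7-a>S8; S7-b>S8; S7-c>S8; S8-a>S5; S8-b>S5; S8-c>S5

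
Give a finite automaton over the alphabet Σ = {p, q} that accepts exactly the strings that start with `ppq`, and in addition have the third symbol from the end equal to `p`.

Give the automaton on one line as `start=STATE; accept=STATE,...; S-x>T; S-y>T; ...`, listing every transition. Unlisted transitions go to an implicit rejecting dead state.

Handle the two conditions separately and then intersect. The first has 5 states tracking whether the input so far still matches the prefix `ppq`; the second has 15 states tracking the last 3 symbols read. A product state is a pair (one from each), accepting exactly when both do.
23 states suffice.
       p  q 
>  A   B  C 
   B   D  E 
   C   F  G 
   D   H  I 
   E   J  K 
   F   L  M 
   G   N  O 
   H   H  P 
 * I   Q  R 
   J   L  M 
   K   N  O 
   L   H  P 
   M   J  K 
   N   L  M 
   O   N  O 
   P   J  K 
 * Q   S  T 
 * R   U  V 
   S   W  I 
   T   Q  R 
   U   S  T 
   V   U  V 
 * W   W  I 
(> = start, * = accepting)

start=A; accept=I,Q,R,W; A-p>B; A-q>C; B-p>D; B-q>E; C-p>F; C-q>G; D-p>H; D-q>I; E-p>J; E-q>K; F-p>L; F-q>M; G-p>N; G-q>O; H-p>H; H-q>P; I-p>Q; I-q>R; J-p>L; J-q>M; K-p>N; K-q>O; L-p>H; L-q>P; M-p>J; M-q>K; N-p>L; N-q>M; O-p>N; O-q>O; P-p>J; P-q>K; Q-p>S; Q-q>T; R-p>U; R-q>V; S-p>W; S-q>I; T-p>Q; T-q>R; U-p>S; U-q>T; V-p>U; V-q>V; W-p>W; W-q>I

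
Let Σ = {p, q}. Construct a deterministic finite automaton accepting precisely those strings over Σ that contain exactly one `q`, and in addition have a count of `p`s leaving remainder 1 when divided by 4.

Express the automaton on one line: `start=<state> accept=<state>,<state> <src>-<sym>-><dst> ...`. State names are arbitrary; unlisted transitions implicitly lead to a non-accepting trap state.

start=s0 accept=s4 s0-p->s1 s0-q->s2 s1-p->s3 s1-q->s4 s2-p->s4 s2-q->s5 s3-p->s6 s3-q->s7 s4-p->s7 s4-q->s8 s5-p->s8 s5-q->s5 s6-p->s0 s6-q->s9 s7-p->s9 s7-q->s10 s8-p->s10 s8-q->s8 s9-p->s2 s9-q->s11 s10-p->s11 s10-q->s10 s11-p->s5 s11-q->s11

Handle the two conditions separately and then intersect. The first has 3 states tracking the count of `q`s, saturating at 2; the second has 4 states tracking the count of `p`s modulo 4. A product state is a pair (one from each), accepting exactly when both do.
A 12-state machine:
          p    q  
>  s0     s1   s2 
   s1     s3   s4 
   s2     s4   s5 
   s3     s6   s7 
 * s4     s7   s8 
   s5     s8   s5 
   s6     s0   s9 
   s7     s9  s10 
   s8    s10   s8 
   s9     s2  s11 
   s10   s11  s10 
   s11    s5  s11 
(> = start, * = accepting)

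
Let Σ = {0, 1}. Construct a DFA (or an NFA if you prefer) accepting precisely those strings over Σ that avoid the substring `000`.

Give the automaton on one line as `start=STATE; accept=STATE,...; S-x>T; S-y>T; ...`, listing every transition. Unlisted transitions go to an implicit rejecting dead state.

start=S0; accept=S0,S1,S2; S0-0>S1; S0-1>S0; S1-0>S2; S1-1>S0; S2-0>S3; S2-1>S0; S3-0>S3; S3-1>S3

This is the complement of 'contains `000`'. Use the same substring-matching states — S0 through S3 holding how much of `000` has just been matched — but flip the accepting set: everything except the trap S3 accepts.
With 4 states:
        0   1  
>* S0   S1  S0 
 * S1   S2  S0 
 * S2   S3  S0 
   S3   S3  S3 
(> = start, * = accepting)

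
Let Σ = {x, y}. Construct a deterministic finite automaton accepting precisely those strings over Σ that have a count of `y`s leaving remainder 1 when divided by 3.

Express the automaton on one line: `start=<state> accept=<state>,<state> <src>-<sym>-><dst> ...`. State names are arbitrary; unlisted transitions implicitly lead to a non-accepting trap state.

Keep the running count of `y`s modulo 3: each `y` advances along the cycle s0 → s1 → s2 → s0 while other symbols loop. Accept at s1.
3 states suffice.
        x   y  
>  s0   s0  s1 
 * s1   s1  s2 
   s2   s2  s0 
(> = start, * = accepting)

start=s0 accept=s1 s0-x->s0 s0-y->s1 s1-x->s1 s1-y->s2 s2-x->s2 s2-y->s0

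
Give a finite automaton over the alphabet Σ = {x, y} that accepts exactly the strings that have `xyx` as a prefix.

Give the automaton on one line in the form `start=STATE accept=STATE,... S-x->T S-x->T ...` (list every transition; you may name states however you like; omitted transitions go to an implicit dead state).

Check the first 3 symbols one by one: q0 through q2 record how many have matched `xyx` so far; any wrong symbol goes to the dead state q4. After all 3 match we enter the accepting sink q3.
        x   y  
>  q0   q1  q4 
   q1   q4  q2 
   q2   q3  q4 
 * q3   q3  q3 
   q4   q4  q4 
(> = start, * = accepting)

start=q0 accept=q3 q0-x->q1 q0-y->q4 q1-x->q4 q1-y->q2 q2-x->q3 q2-y->q4 q3-x->q3 q3-y->q3 q4-x->q4 q4-y->q4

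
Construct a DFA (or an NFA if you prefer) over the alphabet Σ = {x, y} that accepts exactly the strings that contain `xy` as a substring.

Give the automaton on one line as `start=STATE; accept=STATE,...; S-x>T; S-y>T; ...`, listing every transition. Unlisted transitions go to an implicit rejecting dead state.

start=A; accept=C; A-x>B; A-y>A; B-x>B; B-y>C; C-x>C; C-y>C

States A..B record the length of the longest prefix of `xy` that matches the current input suffix. Reaching C means `xy` has been seen, and we stay there forever. Accept from C.
A 3-state machine:
       x  y 
>  A   B  A 
   B   B  C 
 * C   C  C 
(> = start, * = accepting)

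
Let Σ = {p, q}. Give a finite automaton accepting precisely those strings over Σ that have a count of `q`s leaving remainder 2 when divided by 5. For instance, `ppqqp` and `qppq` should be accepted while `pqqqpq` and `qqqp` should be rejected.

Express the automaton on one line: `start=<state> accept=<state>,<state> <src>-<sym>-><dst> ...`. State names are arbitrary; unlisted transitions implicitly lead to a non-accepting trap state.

start=s0 accept=s2 s0-p->s0 s0-q->s1 s1-p->s1 s1-q->s2 s2-p->s2 s2-q->s3 s3-p->s3 s3-q->s4 s4-p->s4 s4-q->s0

The only thing that matters is how many `q`s have appeared, reduced mod 5. Use one state per residue: s0 for 0, …, s4 for 4. Reading `q` moves to the next residue; anything else stays put. s2 is accepting.
A 5-state machine:
        p   q  
>  s0   s0  s1 
   s1   s1  s2 
 * s2   s2  s3 
   s3   s3  s4 
   s4   s4  s0 
(> = start, * = accepting)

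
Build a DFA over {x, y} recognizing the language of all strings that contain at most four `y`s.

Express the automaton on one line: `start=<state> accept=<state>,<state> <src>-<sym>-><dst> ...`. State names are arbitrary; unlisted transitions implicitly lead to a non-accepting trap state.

Only the number of `y`s matters, and only up to 5. Make a chain S0 → S1 → S2 → S3 → S4 → S5 advanced by each `y` (with S5 absorbing); every other symbol self-loops. The accepting set is {S0, S1, S2, S3, S4}.
A 6-state machine:
        x   y  
>* S0   S0  S1 
 * S1   S1  S2 
 * S2   S2  S3 
 * S3   S3  S4 
 * S4   S4  S5 
   S5   S5  S5 
(> = start, * = accepting)

start=S0 accept=S0,S1,S2,S3,S4 S0-x->S0 S0-y->S1 S1-x->S1 S1-y->S2 S2-x->S2 S2-y->S3 S3-x->S3 S3-y->S4 S4-x->S4 S4-y->S5 S5-x->S5 S5-y->S5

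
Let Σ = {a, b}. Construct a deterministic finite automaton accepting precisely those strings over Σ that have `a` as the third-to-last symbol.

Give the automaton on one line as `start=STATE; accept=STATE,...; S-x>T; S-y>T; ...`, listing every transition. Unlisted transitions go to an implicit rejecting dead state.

start=s0; accept=s7,s8,s9,s10; s0-a>s1; s0-b>s2; s1-a>s3; s1-b>s4; s2-a>s5; s2-b>s6; s3-a>s7; s3-b>s8; s4-a>s9; s4-b>s10; s5-a>s11; s5-b>s12; s6-a>s13; s6-b>s14; s7-a>s7; s7-b>s8; s8-a>s9; s8-b>s10; s9-a>s11; s9-b>s12; s10-a>s13; s10-b>s14; s11-a>s7; s11-b>s8; s12-a>s9; s12-b>s10; s13-a>s11; s13-b>s12; s14-a>s13; s14-b>s14

Because acceptance depends on a position counted from the end, the machine has to buffer the most recent 3 symbols. Make each state the string of the last up-to-3 symbols read; on input `x` shift the window left and append `x`. Accept when the buffered window has length 3 and begins with `a`.
A 15-state machine:
          a    b  
>  s0     s1   s2 
   s1     s3   s4 
   s2     s5   s6 
   s3     s7   s8 
   s4     s9  s10 
   s5    s11  s12 
   s6    s13  s14 
 * s7     s7   s8 
 * s8     s9  s10 
 * s9    s11  s12 
 * s10   s13  s14 
   s11    s7   s8 
   s12    s9  s10 
   s13   s11  s12 
   s14   s13  s14 
(> = start, * = accepting)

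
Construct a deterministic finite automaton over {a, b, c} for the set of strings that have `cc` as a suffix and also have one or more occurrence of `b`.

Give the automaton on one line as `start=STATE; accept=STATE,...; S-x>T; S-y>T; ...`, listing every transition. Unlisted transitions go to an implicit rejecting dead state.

Run two small machines in parallel and take their product. One (3 states) tracks how much of the suffix `cc` has currently been matched; the other (3 states) tracks the count of `b`s, saturating at 2. Each combined state is a pair, one component from each; accept when both components accept. After merging equivalent states the machine shrinks.
A 4-state machine:
        a   b   c  
>  s0   s0  s1  s0 
   s1   s1  s1  s2 
   s2   s1  s1  s3 
 * s3   s1  s1  s3 
(> = start, * = accepting)

start=s0; accept=s3; s0-a>s0; s0-b>s1; s0-c>s0; s1-a>s1; s1-b>s1; s1-c>s2; s2-a>s1; s2-b>s1; s2-c>s3; s3-a>s1; s3-b>s1; s3-c>s3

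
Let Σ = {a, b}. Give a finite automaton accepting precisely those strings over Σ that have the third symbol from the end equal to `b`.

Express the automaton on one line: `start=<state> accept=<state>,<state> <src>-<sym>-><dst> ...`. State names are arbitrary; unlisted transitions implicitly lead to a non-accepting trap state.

start=q0 accept=q11,q12,q13,q14 q0-a->q1 q0-b->q2 q1-a->q3 q1-b->q4 q2-a->q5 q2-b->q6 q3-a->q7 q3-b->q8 q4-a->q9 q4-b->q10 q5-a->q11 q5-b->q12 q6-a->q13 q6-b->q14 q7-a->q7 q7-b->q8 q8-a->q9 q8-b->q10 q9-a->q11 q9-b->q12 q10-a->q13 q10-b->q14 q11-a->q7 q11-b->q8 q12-a->q9 q12-b->q10 q13-a->q11 q13-b->q12 q14-a->q13 q14-b->q14

Because acceptance depends on a position counted from the end, the machine has to buffer the most recent 3 symbols. Make each state the string of the last up-to-3 symbols read; on input `x` shift the window left and append `x`. Accept when the buffered window has length 3 and begins with `b`.
          a    b  
>  q0     q1   q2 
   q1     q3   q4 
   q2     q5   q6 
   q3     q7   q8 
   q4     q9  q10 
   q5    q11  q12 
   q6    q13  q14 
   q7     q7   q8 
   q8     q9  q10 
   q9    q11  q12 
   q10   q13  q14 
 * q11    q7   q8 
 * q12    q9  q10 
 * q13   q11  q12 
 * q14   q13  q14 
(> = start, * = accepting)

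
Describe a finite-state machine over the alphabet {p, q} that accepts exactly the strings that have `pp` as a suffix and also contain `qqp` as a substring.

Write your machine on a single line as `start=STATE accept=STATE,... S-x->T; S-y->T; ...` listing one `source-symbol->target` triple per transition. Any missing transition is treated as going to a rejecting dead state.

Handle the two conditions separately and then intersect. The first has 3 states tracking how much of the suffix `pp` has currently been matched; the second has 4 states tracking whether and how much of `qqp` has been seen. A product state is a pair (one from each), accepting exactly when both do. Equivalent product states are then merged.
        p   q  
>  s0   s0  s1 
   s1   s0  s2 
   s2   s3  s2 
   s3   s4  s2 
 * s4   s4  s2 
(> = start, * = accepting)

start=s0; accept=s4; s0-p->s0; s0-q->s1; s1-p->s0; s1-q->s2; s2-p->s3; s2-q->s2; s3-p->s4; s3-q->s2; s4-p->s4; s4-q->s2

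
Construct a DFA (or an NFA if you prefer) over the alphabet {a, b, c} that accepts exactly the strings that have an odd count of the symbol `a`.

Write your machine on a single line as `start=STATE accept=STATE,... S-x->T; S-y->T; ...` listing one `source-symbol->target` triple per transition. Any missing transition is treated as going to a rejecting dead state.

Keep the running count of `a`s modulo 2: each `a` advances along the cycle q0 → q1 → q0 while other symbols loop. Accept at q1.
With 2 states:
        a   b   c  
>  q0   q1  q0  q0 
 * q1   q0  q1  q1 
(> = start, * = accepting)

start=q0; accept=q1; q0-a->q1; q0-b->q0; q0-c->q0; q1-a->q0; q1-b->q1; q1-c->q1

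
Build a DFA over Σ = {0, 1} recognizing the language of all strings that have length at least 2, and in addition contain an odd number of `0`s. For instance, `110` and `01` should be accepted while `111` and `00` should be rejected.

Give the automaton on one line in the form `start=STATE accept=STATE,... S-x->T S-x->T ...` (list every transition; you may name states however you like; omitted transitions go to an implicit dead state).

Run two small machines in parallel and take their product. The first has 4 states tracking the input length, saturating at 3; the second has 2 states tracking the count of `0`s modulo 2. A product state is a pair (one from each), accepting exactly when both do. Minimizing collapses redundant product states.
        0   1  
>  q0   q1  q2 
   q1   q2  q3 
   q2   q3  q2 
 * q3   q2  q3 
(> = start, * = accepting)

start=q0 accept=q3 q0-0->q1 q0-1->q2 q1-0->q2 q1-1->q3 q2-0->q3 q2-1->q2 q3-0->q2 q3-1->q3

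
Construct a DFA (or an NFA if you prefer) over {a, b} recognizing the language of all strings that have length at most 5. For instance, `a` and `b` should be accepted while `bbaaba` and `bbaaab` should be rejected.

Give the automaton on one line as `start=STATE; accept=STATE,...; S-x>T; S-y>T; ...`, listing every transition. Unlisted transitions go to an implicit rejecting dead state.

Count input length up to 6: every symbol moves from S0 toward S6, which means 'more than 5' and absorbs. Accept from {S0, S1, S2, S3, S4, S5}.
With 7 states:
        a   b  
>* S0   S1  S1 
 * S1   S2  S2 
 * S2   S3  S3 
 * S3   S4  S4 
 * S4   S5  S5 
 * S5   S6  S6 
   S6   S6  S6 
(> = start, * = accepting)

start=S0; accept=S0,S1,S2,S3,S4,S5; S0-a>S1; S0-b>S1; S1-a>S2; S1-b>S2; S2-a>S3; S2-b>S3; S3-a>S4; S3-b>S4; S4-a>S5; S4-b>S5; S5-a>S6; S5-b>S6; S6-a>S6; S6-b>S6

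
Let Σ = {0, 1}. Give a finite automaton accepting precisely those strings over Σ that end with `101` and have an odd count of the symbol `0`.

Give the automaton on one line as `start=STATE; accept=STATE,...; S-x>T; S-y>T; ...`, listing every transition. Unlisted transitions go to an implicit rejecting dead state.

start=q0; accept=q4; q0-0>q1; q0-1>q2; q1-0>q0; q1-1>q1; q2-0>q3; q2-1>q2; q3-0>q0; q3-1>q4; q4-0>q0; q4-1>q1

Run two small machines in parallel and take their product. One (4 states) tracks how much of the suffix `101` has currently been matched; the other (2 states) tracks the count of `0`s modulo 2. Each combined state is a pair, one component from each; accept when both components accept. After merging equivalent states the machine shrinks.
With 5 states:
        0   1  
>  q0   q1  q2 
   q1   q0  q1 
   q2   q3  q2 
   q3   q0  q4 
 * q4   q0  q1 
(> = start, * = accepting)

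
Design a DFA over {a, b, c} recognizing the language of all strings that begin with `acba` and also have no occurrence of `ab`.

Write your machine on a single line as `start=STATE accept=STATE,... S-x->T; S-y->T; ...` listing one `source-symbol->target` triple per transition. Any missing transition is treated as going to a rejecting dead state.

Build one automaton per condition and run them in lockstep. One (6 states) tracks whether the input so far still matches the prefix `acba`; the other (3 states) tracks partial matches of the forbidden pattern `ab`. Each combined state is a pair, one component from each; accept when both components accept. After merging equivalent states the machine shrinks.
7 states suffice.
        a   b   c  
>  q0   q1  q2  q2 
   q1   q2  q2  q3 
   q2   q2  q2  q2 
   q3   q2  q4  q2 
   q4   q5  q2  q2 
 * q5   q5  q2  q6 
 * q6   q5  q6  q6 
(> = start, * = accepting)

start=q0; accept=q5,q6; q0-a->q1; q0-b->q2; q0-c->q2; q1-a->q2; q1-b->q2; q1-c->q3; q2-a->q2; q2-b->q2; q2-c->q2; q3-a->q2; q3-b->q4; q3-c->q2; q4-a->q5; q4-b->q2; q4-c->q2; q5-a->q5; q5-b->q2; q5-c->q6; q6-a->q5; q6-b->q6; q6-c->q6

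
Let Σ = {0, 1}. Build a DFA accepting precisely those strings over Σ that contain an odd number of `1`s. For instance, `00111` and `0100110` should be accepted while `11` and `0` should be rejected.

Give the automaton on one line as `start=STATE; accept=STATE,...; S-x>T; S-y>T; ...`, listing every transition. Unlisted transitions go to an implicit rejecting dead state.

The only thing that matters is how many `1`s have appeared, reduced mod 2. Use one state per residue: A for 0, …, B for 1. Reading `1` moves to the next residue; anything else stays put. B is accepting.
With 2 states:
       0  1 
>  A   A  B 
 * B   B  A 
(> = start, * = accepting)

start=A; accept=B; A-0>A; A-1>B; B-0>B; B-1>A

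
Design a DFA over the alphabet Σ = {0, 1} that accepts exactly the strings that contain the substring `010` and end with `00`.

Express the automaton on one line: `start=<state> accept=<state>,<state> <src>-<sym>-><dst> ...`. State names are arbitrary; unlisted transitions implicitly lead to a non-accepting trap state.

Build one automaton per condition and run them in lockstep. One (4 states) tracks whether and how much of `010` has been seen; the other (3 states) tracks how much of the suffix `00` has currently been matched. Each combined state is a pair, one component from each; accept when both components accept. After merging equivalent states the machine shrinks.
With 6 states:
        0   1  
>  S0   S1  S0 
   S1   S1  S2 
   S2   S3  S0 
   S3   S4  S5 
 * S4   S4  S5 
   S5   S3  S5 
(> = start, * = accepting)

start=S0 accept=S4 S0-0->S1 S0-1->S0 S1-0->S1 S1-1->S2 S2-0->S3 S2-1->S0 S3-0->S4 S3-1->S5 S4-0->S4 S4-1->S5 S5-0->S3 S5-1->S5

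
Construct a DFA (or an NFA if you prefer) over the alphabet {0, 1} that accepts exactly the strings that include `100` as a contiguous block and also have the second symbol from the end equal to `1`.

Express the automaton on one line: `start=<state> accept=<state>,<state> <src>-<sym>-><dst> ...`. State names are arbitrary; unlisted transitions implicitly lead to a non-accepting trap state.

Build one automaton per condition and run them in lockstep. One (4 states) tracks whether and how much of `100` has been seen; the other (7 states) tracks the last 2 symbols read. Each combined state is a pair, one component from each; accept when both components accept.
With 11 states:
       0  1 
>  A   B  C 
   B   D  E 
   C   F  G 
   D   D  E 
   E   F  G 
   F   H  E 
   G   F  G 
   H   H  I 
   I   J  K 
 * J   H  I 
 * K   J  K 
(> = start, * = accepting)

start=A accept=J,K A-0->B A-1->C B-0->D B-1->E C-0->F C-1->G D-0->D D-1->E E-0->F E-1->G F-0->H F-1->E G-0->F G-1->G H-0->H H-1->I I-0->J I-1->K J-0->H J-1->I K-0->J K-1->K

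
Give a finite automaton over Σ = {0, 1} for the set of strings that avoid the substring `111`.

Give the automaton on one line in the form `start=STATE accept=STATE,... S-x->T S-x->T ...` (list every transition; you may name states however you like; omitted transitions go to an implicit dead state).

Track partial matches of the forbidden pattern `111`. State q3 is a dead state reached once `111` has occurred; every other state accepts. q0 means no part of `111` is currently matched.
A 4-state machine:
        0   1  
>* q0   q0  q1 
 * q1   q0  q2 
 * q2   q0  q3 
   q3   q3  q3 
(> = start, * = accepting)

start=q0 accept=q0,q1,q2 q0-0->q0 q0-1->q1 q1-0->q0 q1-1->q2 q2-0->q0 q2-1->q3 q3-0->q3 q3-1->q3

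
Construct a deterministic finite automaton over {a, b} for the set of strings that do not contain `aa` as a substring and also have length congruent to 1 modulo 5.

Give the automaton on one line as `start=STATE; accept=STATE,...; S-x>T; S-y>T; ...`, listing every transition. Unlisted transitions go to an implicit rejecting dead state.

start=q0; accept=q1,q2; q0-a>q1; q0-b>q2; q1-a>q3; q1-b>q4; q2-a>q5; q2-b>q4; q3-a>q3; q3-b>q3; q4-a>q6; q4-b>q7; q5-a>q3; q5-b>q7; q6-a>q3; q6-b>q8; q7-a>q9; q7-b>q8; q8-a>q10; q8-b>q0; q9-a>q3; q9-b>q0; q10-a>q3; q10-b>q2

Handle the two conditions separately and then intersect. One (3 states) tracks partial matches of the forbidden pattern `aa`; the other (5 states) tracks the input length modulo 5. Each combined state is a pair, one component from each; accept when both components accept. Equivalent product states are then merged.
          a    b  
>  q0     q1   q2 
 * q1     q3   q4 
 * q2     q5   q4 
   q3     q3   q3 
   q4     q6   q7 
   q5     q3   q7 
   q6     q3   q8 
   q7     q9   q8 
   q8    q10   q0 
   q9     q3   q0 
   q10    q3   q2 
(> = start, * = accepting)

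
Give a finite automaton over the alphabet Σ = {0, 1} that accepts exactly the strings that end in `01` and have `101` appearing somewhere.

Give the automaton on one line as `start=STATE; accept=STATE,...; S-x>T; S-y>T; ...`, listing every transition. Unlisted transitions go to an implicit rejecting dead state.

Build one automaton per condition and run them in lockstep. The first has 3 states tracking how much of the suffix `01` has currently been matched; the second has 4 states tracking whether and how much of `101` has been seen. A product state is a pair (one from each), accepting exactly when both do. Equivalent product states are then merged.
        0   1  
>  q0   q0  q1 
   q1   q2  q1 
   q2   q0  q3 
 * q3   q4  q5 
   q4   q4  q3 
   q5   q4  q5 
(> = start, * = accepting)

start=q0; accept=q3; q0-0>q0; q0-1>q1; q1-0>q2; q1-1>q1; q2-0>q0; q2-1>q3; q3-0>q4; q3-1>q5; q4-0>q4; q4-1>q3; q5-0>q4; q5-1>q5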